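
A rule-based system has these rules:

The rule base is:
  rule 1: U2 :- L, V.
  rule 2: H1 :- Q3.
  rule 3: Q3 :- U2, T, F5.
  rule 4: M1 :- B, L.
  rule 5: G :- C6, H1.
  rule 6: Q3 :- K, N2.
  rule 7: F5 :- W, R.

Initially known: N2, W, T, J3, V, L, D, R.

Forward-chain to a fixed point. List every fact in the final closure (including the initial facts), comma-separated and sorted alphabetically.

D, F5, H1, J3, L, N2, Q3, R, T, U2, V, W

Round 1: rule 1 [U2 :- L, V.]; rule 7 [F5 :- W, R.]. New: U2, F5.
Round 2: rule 3 [Q3 :- U2, T, F5.]. New: Q3.
Round 3: rule 2 [H1 :- Q3.]. New: H1.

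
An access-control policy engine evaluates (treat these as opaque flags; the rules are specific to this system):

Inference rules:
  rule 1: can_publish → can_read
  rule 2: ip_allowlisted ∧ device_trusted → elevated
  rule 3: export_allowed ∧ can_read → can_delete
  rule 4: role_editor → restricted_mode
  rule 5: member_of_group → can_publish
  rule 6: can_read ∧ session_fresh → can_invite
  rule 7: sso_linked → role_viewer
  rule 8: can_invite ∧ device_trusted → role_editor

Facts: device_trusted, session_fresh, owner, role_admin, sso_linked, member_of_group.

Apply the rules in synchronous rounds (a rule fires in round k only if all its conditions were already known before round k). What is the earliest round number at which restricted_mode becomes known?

Round 1: rule 5 [member_of_group → can_publish]; rule 7 [sso_linked → role_viewer]. New: can_publish, role_viewer.
Round 2: rule 1 [can_publish → can_read]. New: can_read.
Round 3: rule 6 [can_read ∧ session_fresh → can_invite]. New: can_invite.
Round 4: rule 8 [can_invite ∧ device_trusted → role_editor]. New: role_editor.
Round 5: rule 4 [role_editor → restricted_mode]. New: restricted_mode.
restricted_mode first appears in round 5.

5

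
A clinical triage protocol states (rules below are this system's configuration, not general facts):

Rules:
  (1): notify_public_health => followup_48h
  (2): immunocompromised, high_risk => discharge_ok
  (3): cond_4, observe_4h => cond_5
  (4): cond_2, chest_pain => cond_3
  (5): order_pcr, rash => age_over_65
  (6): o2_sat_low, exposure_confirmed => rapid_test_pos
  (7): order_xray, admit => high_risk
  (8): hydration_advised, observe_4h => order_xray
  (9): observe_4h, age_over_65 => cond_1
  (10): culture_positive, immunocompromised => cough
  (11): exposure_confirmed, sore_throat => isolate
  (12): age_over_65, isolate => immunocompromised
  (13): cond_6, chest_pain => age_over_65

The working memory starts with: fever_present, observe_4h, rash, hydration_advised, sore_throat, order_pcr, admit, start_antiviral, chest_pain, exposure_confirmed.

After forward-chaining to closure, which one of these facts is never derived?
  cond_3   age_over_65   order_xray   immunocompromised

Round 1: (5) [order_pcr, rash => age_over_65]; (8) [hydration_advised, observe_4h => order_xray]; (11) [exposure_confirmed, sore_throat => isolate]. New: age_over_65, order_xray, isolate.
Round 2: (7) [order_xray, admit => high_risk]; (9) [observe_4h, age_over_65 => cond_1]; (12) [age_over_65, isolate => immunocompromised]. New: high_risk, cond_1, immunocompromised.
Round 3: (2) [immunocompromised, high_risk => discharge_ok]. New: discharge_ok.
Derived: order_xray (round 1), immunocompromised (round 2), age_over_65 (round 1). cond_3 never appears in any round.

cond_3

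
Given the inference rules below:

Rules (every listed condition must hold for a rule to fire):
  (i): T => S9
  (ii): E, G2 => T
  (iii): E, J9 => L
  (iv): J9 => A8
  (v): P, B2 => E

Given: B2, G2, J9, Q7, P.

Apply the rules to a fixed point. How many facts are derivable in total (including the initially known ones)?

Round 1 — (iv), (v), derive A8, E.
Round 2 — (ii), (iii), derive T, L.
Round 3 — (i), derive S9.
Closure: {A8, B2, E, G2, J9, L, P, Q7, S9, T} — 10 facts.

10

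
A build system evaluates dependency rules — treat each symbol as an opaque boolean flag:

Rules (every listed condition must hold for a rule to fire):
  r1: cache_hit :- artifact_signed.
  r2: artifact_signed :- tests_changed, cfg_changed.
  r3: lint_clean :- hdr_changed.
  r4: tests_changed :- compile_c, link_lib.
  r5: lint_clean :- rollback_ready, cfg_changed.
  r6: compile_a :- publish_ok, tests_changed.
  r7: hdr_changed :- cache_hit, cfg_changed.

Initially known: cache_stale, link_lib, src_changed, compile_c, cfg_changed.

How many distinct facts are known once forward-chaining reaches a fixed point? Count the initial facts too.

Round 1 fires r4, giving tests_changed.
Round 2 fires r2, giving artifact_signed.
Round 3 fires r1, giving cache_hit.
Round 4 fires r7, giving hdr_changed.
Round 5 fires r3, giving lint_clean.
Closure: {artifact_signed, cache_hit, cache_stale, cfg_changed, compile_c, hdr_changed, link_lib, lint_clean, src_changed, tests_changed} — 10 facts.

10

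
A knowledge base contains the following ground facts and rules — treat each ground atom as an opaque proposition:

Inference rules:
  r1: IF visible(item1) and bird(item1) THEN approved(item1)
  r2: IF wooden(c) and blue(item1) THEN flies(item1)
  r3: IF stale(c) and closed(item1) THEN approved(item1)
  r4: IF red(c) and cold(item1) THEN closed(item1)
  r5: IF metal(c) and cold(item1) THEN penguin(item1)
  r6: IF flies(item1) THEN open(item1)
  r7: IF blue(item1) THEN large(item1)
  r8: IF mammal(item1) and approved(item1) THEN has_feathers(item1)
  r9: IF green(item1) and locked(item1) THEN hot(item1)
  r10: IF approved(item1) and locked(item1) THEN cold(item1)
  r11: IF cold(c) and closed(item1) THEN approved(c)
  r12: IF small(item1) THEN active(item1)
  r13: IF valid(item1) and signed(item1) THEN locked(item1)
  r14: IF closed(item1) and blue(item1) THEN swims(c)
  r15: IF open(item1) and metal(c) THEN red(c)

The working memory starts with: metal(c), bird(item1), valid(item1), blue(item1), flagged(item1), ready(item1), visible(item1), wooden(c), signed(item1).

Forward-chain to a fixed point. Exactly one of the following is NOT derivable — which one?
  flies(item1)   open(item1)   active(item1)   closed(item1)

active(item1)

[1] r1 [IF visible(item1) and bird(item1) THEN approved(item1)]; r2 [IF wooden(c) and blue(item1) THEN flies(item1)]; r7 [IF blue(item1) THEN large(item1)]; r13 [IF valid(item1) and signed(item1) THEN locked(item1)]. ⇒ new: approved(item1), flies(item1), large(item1), locked(item1).
[2] r6 [IF flies(item1) THEN open(item1)]; r10 [IF approved(item1) and locked(item1) THEN cold(item1)]. ⇒ new: open(item1), cold(item1).
[3] r5 [IF metal(c) and cold(item1) THEN penguin(item1)]; r15 [IF open(item1) and metal(c) THEN red(c)]. ⇒ new: penguin(item1), red(c).
[4] r4 [IF red(c) and cold(item1) THEN closed(item1)]. ⇒ new: closed(item1).
[5] r14 [IF closed(item1) and blue(item1) THEN swims(c)]. ⇒ new: swims(c).
Derived: open(item1) (round 2), closed(item1) (round 4), flies(item1) (round 1). active(item1) never appears in any round.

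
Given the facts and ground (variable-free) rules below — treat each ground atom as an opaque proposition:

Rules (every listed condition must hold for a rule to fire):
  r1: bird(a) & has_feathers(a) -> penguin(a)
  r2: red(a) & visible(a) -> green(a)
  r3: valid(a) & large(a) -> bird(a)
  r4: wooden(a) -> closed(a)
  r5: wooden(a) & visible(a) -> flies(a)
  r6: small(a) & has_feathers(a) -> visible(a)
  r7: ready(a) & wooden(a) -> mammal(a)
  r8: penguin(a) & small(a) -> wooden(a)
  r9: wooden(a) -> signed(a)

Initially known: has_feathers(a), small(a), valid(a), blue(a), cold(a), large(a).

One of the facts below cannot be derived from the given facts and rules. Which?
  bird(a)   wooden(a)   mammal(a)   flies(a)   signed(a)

Round 1 — r3, r6, derive bird(a), visible(a).
Round 2 — r1, derive penguin(a).
Round 3 — r8, derive wooden(a).
Round 4 — r4, r5, r9, derive closed(a), flies(a), signed(a).
Derived: signed(a) (round 4), flies(a) (round 4), bird(a) (round 1), wooden(a) (round 3). mammal(a) never appears in any round.

mammal(a)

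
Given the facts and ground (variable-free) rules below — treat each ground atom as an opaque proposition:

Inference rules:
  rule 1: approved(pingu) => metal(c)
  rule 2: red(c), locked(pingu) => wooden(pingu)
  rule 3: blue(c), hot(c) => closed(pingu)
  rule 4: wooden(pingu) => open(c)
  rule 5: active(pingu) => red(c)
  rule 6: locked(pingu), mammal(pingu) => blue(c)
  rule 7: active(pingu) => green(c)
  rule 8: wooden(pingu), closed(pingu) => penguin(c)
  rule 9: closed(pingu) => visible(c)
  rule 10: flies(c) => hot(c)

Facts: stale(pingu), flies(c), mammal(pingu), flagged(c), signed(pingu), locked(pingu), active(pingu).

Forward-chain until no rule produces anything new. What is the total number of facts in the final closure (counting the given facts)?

16

Round 1: rule 5 [active(pingu) => red(c)]; rule 6 [locked(pingu), mammal(pingu) => blue(c)]; rule 7 [active(pingu) => green(c)]; rule 10 [flies(c) => hot(c)]. Adds red(c), blue(c), green(c), hot(c).
Round 2: rule 2 [red(c), locked(pingu) => wooden(pingu)]; rule 3 [blue(c), hot(c) => closed(pingu)]. Adds wooden(pingu), closed(pingu).
Round 3: rule 4 [wooden(pingu) => open(c)]; rule 8 [wooden(pingu), closed(pingu) => penguin(c)]; rule 9 [closed(pingu) => visible(c)]. Adds open(c), penguin(c), visible(c).
Closure: {active(pingu), blue(c), closed(pingu), flagged(c), flies(c), green(c), hot(c), locked(pingu), mammal(pingu), open(c), penguin(c), red(c), signed(pingu), stale(pingu), visible(c), wooden(pingu)} — 16 facts.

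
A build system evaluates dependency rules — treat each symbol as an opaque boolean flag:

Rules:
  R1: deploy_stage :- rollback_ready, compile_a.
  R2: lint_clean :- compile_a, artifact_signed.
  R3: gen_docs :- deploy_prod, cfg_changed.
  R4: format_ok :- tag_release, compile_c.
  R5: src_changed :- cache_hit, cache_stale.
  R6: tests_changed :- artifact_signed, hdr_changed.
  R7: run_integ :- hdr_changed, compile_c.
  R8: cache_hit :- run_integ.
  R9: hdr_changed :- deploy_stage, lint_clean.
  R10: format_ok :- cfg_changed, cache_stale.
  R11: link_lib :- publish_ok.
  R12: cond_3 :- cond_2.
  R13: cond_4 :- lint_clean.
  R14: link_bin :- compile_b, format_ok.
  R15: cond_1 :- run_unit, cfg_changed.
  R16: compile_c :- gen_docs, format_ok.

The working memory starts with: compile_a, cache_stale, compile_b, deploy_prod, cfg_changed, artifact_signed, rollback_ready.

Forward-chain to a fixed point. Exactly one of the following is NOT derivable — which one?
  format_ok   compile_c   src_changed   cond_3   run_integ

Round 1: R1 [deploy_stage :- rollback_ready, compile_a.]; R2 [lint_clean :- compile_a, artifact_signed.]; R3 [gen_docs :- deploy_prod, cfg_changed.]; R10 [format_ok :- cfg_changed, cache_stale.]. New: deploy_stage, lint_clean, gen_docs, format_ok.
Round 2: R9 [hdr_changed :- deploy_stage, lint_clean.]; R13 [cond_4 :- lint_clean.]; R14 [link_bin :- compile_b, format_ok.]; R16 [compile_c :- gen_docs, format_ok.]. New: hdr_changed, cond_4, link_bin, compile_c.
Round 3: R6 [tests_changed :- artifact_signed, hdr_changed.]; R7 [run_integ :- hdr_changed, compile_c.]. New: tests_changed, run_integ.
Round 4: R8 [cache_hit :- run_integ.]. New: cache_hit.
Round 5: R5 [src_changed :- cache_hit, cache_stale.]. New: src_changed.
Derived: format_ok (round 1), compile_c (round 2), src_changed (round 5), run_integ (round 3). cond_3 never appears in any round.

cond_3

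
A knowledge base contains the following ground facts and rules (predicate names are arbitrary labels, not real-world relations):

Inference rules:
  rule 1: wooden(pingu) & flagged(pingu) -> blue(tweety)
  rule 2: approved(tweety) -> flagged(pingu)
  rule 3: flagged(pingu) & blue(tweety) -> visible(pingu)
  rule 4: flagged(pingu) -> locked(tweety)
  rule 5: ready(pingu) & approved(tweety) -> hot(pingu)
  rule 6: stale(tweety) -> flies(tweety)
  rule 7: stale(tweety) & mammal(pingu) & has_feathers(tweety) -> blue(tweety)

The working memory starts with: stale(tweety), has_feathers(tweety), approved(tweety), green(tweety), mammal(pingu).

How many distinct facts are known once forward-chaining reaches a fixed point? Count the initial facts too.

[1] rule 2 [approved(tweety) -> flagged(pingu)]; rule 6 [stale(tweety) -> flies(tweety)]; rule 7 [stale(tweety) & mammal(pingu) & has_feathers(tweety) -> blue(tweety)]. ⇒ new: flagged(pingu), flies(tweety), blue(tweety).
[2] rule 3 [flagged(pingu) & blue(tweety) -> visible(pingu)]; rule 4 [flagged(pingu) -> locked(tweety)]. ⇒ new: visible(pingu), locked(tweety).
Closure: {approved(tweety), blue(tweety), flagged(pingu), flies(tweety), green(tweety), has_feathers(tweety), locked(tweety), mammal(pingu), stale(tweety), visible(pingu)} — 10 facts.

10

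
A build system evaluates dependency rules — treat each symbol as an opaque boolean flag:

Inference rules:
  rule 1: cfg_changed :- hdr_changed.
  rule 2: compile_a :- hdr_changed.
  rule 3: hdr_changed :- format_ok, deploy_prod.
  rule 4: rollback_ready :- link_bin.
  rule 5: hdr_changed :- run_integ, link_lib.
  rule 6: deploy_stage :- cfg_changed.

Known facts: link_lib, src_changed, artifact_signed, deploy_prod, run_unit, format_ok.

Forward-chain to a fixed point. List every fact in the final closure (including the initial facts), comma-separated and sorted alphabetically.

Round 1 fires rule 3, giving hdr_changed.
Round 2 fires rule 1, rule 2, giving cfg_changed, compile_a.
Round 3 fires rule 6, giving deploy_stage.

artifact_signed, cfg_changed, compile_a, deploy_prod, deploy_stage, format_ok, hdr_changed, link_lib, run_unit, src_changed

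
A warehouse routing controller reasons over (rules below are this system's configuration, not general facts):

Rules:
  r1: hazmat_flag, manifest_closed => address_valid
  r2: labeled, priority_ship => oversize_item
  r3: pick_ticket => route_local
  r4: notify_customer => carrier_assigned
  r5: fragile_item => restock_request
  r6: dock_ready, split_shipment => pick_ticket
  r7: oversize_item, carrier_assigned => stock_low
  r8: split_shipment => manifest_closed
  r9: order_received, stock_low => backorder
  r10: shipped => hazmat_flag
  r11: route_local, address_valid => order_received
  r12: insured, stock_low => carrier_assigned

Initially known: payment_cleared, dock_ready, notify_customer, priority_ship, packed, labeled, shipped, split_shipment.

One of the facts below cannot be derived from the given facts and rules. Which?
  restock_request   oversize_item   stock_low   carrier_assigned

Round 1: r2 [labeled, priority_ship => oversize_item]; r4 [notify_customer => carrier_assigned]; r6 [dock_ready, split_shipment => pick_ticket]; r8 [split_shipment => manifest_closed]; r10 [shipped => hazmat_flag]. New: oversize_item, carrier_assigned, pick_ticket, manifest_closed, hazmat_flag.
Round 2: r1 [hazmat_flag, manifest_closed => address_valid]; r3 [pick_ticket => route_local]; r7 [oversize_item, carrier_assigned => stock_low]. New: address_valid, route_local, stock_low.
Round 3: r11 [route_local, address_valid => order_received]. New: order_received.
Round 4: r9 [order_received, stock_low => backorder]. New: backorder.
Derived: stock_low (round 2), oversize_item (round 1), carrier_assigned (round 1). restock_request never appears in any round.

restock_request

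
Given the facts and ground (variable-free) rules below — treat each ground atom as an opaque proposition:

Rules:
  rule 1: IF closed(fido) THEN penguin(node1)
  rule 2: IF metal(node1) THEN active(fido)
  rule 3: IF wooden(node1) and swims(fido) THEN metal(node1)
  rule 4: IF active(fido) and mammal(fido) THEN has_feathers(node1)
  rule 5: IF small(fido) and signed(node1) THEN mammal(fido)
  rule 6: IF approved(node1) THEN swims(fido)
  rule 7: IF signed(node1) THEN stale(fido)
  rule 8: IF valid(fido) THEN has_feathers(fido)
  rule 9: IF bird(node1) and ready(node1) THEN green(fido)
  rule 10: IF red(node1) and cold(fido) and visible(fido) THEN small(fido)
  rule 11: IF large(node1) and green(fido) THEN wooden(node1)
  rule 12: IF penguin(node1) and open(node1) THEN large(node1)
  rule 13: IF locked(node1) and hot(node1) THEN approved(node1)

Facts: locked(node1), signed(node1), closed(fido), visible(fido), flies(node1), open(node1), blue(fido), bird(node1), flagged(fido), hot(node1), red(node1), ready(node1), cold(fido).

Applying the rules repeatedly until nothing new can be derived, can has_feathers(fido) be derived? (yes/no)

no

Round 1: rule 1 [IF closed(fido) THEN penguin(node1)]; rule 7 [IF signed(node1) THEN stale(fido)]; rule 9 [IF bird(node1) and ready(node1) THEN green(fido)]; rule 10 [IF red(node1) and cold(fido) and visible(fido) THEN small(fido)]; rule 13 [IF locked(node1) and hot(node1) THEN approved(node1)]. New: penguin(node1), stale(fido), green(fido), small(fido), approved(node1).
Round 2: rule 5 [IF small(fido) and signed(node1) THEN mammal(fido)]; rule 6 [IF approved(node1) THEN swims(fido)]; rule 12 [IF penguin(node1) and open(node1) THEN large(node1)]. New: mammal(fido), swims(fido), large(node1).
Round 3: rule 11 [IF large(node1) and green(fido) THEN wooden(node1)]. New: wooden(node1).
Round 4: rule 3 [IF wooden(node1) and swims(fido) THEN metal(node1)]. New: metal(node1).
Round 5: rule 2 [IF metal(node1) THEN active(fido)]. New: active(fido).
Round 6: rule 4 [IF active(fido) and mammal(fido) THEN has_feathers(node1)]. New: has_feathers(node1).
Fixed point reached. has_feathers(fido) is concluded only by rule 8; rule 8 needs valid(fido) (never derived).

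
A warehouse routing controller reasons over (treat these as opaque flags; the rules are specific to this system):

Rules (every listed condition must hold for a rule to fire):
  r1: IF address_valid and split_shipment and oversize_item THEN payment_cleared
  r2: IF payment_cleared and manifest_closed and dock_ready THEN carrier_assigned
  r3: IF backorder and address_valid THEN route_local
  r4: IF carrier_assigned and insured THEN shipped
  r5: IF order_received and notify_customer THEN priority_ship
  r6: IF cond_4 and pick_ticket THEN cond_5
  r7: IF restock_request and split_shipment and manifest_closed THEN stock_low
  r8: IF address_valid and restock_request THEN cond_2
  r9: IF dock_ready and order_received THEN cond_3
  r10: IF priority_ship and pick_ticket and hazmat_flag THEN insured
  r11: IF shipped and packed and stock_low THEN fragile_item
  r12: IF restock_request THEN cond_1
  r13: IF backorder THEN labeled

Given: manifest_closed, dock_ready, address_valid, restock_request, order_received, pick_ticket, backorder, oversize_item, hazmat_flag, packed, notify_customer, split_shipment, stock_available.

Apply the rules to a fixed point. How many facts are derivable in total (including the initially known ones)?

25

Round 1: r1 [IF address_valid and split_shipment and oversize_item THEN payment_cleared]; r3 [IF backorder and address_valid THEN route_local]; r5 [IF order_received and notify_customer THEN priority_ship]; r7 [IF restock_request and split_shipment and manifest_closed THEN stock_low]; r8 [IF address_valid and restock_request THEN cond_2]; r9 [IF dock_ready and order_received THEN cond_3]; r12 [IF restock_request THEN cond_1]; r13 [IF backorder THEN labeled]. Adds payment_cleared, route_local, priority_ship, stock_low, cond_2, cond_3, cond_1, labeled.
Round 2: r2 [IF payment_cleared and manifest_closed and dock_ready THEN carrier_assigned]; r10 [IF priority_ship and pick_ticket and hazmat_flag THEN insured]. Adds carrier_assigned, insured.
Round 3: r4 [IF carrier_assigned and insured THEN shipped]. Adds shipped.
Round 4: r11 [IF shipped and packed and stock_low THEN fragile_item]. Adds fragile_item.
Closure: {address_valid, backorder, carrier_assigned, cond_1, cond_2, cond_3, dock_ready, fragile_item, hazmat_flag, insured, labeled, manifest_closed, notify_customer, order_received, oversize_item, packed, payment_cleared, pick_ticket, priority_ship, restock_request, route_local, shipped, split_shipment, stock_available, stock_low} — 25 facts.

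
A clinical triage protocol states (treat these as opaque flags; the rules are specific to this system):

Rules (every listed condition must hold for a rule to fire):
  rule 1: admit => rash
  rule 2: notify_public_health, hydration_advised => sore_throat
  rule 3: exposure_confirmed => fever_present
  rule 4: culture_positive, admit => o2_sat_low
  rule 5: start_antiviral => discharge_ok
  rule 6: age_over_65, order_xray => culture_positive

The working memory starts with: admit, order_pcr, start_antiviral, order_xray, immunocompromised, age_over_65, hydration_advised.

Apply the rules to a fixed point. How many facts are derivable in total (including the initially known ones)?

Round 1 fires rule 1, rule 5, rule 6, giving rash, discharge_ok, culture_positive.
Round 2 fires rule 4, giving o2_sat_low.
Closure: {admit, age_over_65, culture_positive, discharge_ok, hydration_advised, immunocompromised, o2_sat_low, order_pcr, order_xray, rash, start_antiviral} — 11 facts.

11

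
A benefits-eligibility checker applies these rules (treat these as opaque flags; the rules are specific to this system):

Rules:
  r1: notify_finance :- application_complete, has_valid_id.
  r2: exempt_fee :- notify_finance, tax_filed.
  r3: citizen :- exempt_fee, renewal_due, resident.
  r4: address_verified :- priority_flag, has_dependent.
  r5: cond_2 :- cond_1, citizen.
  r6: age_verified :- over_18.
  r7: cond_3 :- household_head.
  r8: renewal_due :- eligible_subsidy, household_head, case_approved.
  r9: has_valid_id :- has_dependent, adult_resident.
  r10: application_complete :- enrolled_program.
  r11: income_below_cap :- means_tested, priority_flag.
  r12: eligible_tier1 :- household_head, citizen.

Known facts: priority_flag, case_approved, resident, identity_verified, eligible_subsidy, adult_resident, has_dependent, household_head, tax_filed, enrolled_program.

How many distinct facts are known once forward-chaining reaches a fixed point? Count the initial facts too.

Round 1 — r4, r7, r8, r9, r10, derive address_verified, cond_3, renewal_due, has_valid_id, application_complete.
Round 2 — r1, derive notify_finance.
Round 3 — r2, derive exempt_fee.
Round 4 — r3, derive citizen.
Round 5 — r12, derive eligible_tier1.
Closure: {address_verified, adult_resident, application_complete, case_approved, citizen, cond_3, eligible_subsidy, eligible_tier1, enrolled_program, exempt_fee, has_dependent, has_valid_id, household_head, identity_verified, notify_finance, priority_flag, renewal_due, resident, tax_filed} — 19 facts.

19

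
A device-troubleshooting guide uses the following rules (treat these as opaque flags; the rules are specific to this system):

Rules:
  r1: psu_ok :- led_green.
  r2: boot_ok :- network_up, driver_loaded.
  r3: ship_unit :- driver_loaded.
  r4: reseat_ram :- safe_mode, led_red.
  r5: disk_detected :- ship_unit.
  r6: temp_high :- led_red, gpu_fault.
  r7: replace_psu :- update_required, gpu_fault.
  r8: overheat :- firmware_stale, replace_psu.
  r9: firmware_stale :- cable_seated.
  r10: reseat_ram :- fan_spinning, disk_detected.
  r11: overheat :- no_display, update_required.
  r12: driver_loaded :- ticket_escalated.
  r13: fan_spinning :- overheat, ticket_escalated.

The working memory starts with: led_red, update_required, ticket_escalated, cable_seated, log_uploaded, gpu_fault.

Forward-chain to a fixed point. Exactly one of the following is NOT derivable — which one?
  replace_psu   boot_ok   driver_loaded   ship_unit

Round 1: r6 [temp_high :- led_red, gpu_fault.]; r7 [replace_psu :- update_required, gpu_fault.]; r9 [firmware_stale :- cable_seated.]; r12 [driver_loaded :- ticket_escalated.]. New: temp_high, replace_psu, firmware_stale, driver_loaded.
Round 2: r3 [ship_unit :- driver_loaded.]; r8 [overheat :- firmware_stale, replace_psu.]. New: ship_unit, overheat.
Round 3: r5 [disk_detected :- ship_unit.]; r13 [fan_spinning :- overheat, ticket_escalated.]. New: disk_detected, fan_spinning.
Round 4: r10 [reseat_ram :- fan_spinning, disk_detected.]. New: reseat_ram.
Derived: driver_loaded (round 1), ship_unit (round 2), replace_psu (round 1). boot_ok never appears in any round.

boot_ok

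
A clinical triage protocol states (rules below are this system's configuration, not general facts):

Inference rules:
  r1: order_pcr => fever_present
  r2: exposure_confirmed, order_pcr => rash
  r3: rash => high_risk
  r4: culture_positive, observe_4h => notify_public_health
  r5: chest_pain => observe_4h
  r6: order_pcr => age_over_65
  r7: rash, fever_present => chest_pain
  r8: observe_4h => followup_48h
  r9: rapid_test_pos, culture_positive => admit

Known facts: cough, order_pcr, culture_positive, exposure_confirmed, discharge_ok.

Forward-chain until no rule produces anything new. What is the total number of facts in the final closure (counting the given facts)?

13

Round 1 — r1, r2, r6, derive fever_present, rash, age_over_65.
Round 2 — r3, r7, derive high_risk, chest_pain.
Round 3 — r5, derive observe_4h.
Round 4 — r4, r8, derive notify_public_health, followup_48h.
Closure: {age_over_65, chest_pain, cough, culture_positive, discharge_ok, exposure_confirmed, fever_present, followup_48h, high_risk, notify_public_health, observe_4h, order_pcr, rash} — 13 facts.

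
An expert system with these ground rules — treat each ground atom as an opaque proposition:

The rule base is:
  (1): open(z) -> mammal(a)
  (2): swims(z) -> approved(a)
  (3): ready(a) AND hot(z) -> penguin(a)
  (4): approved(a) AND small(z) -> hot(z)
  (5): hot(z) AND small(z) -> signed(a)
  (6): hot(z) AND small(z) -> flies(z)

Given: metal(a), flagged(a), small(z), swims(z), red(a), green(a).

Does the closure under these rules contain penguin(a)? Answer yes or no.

Round 1 — (2), derive approved(a).
Round 2 — (4), derive hot(z).
Round 3 — (5), (6), derive signed(a), flies(z).
Fixed point reached. penguin(a) is concluded only by (3); (3) needs ready(a) (never derived).

no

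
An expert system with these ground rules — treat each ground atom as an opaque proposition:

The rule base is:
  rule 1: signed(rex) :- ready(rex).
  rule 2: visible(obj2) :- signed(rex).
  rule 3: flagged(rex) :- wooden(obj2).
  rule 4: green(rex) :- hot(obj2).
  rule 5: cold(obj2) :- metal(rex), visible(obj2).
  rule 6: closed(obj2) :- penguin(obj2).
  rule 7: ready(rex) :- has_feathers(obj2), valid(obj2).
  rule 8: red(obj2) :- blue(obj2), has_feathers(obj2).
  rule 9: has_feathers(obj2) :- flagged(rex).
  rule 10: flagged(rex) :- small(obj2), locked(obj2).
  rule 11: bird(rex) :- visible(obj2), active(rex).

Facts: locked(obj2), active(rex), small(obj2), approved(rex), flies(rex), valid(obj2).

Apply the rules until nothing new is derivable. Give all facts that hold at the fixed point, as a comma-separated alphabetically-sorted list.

active(rex), approved(rex), bird(rex), flagged(rex), flies(rex), has_feathers(obj2), locked(obj2), ready(rex), signed(rex), small(obj2), valid(obj2), visible(obj2)

Round 1: rule 10 [flagged(rex) :- small(obj2), locked(obj2).]. Adds flagged(rex).
Round 2: rule 9 [has_feathers(obj2) :- flagged(rex).]. Adds has_feathers(obj2).
Round 3: rule 7 [ready(rex) :- has_feathers(obj2), valid(obj2).]. Adds ready(rex).
Round 4: rule 1 [signed(rex) :- ready(rex).]. Adds signed(rex).
Round 5: rule 2 [visible(obj2) :- signed(rex).]. Adds visible(obj2).
Round 6: rule 11 [bird(rex) :- visible(obj2), active(rex).]. Adds bird(rex).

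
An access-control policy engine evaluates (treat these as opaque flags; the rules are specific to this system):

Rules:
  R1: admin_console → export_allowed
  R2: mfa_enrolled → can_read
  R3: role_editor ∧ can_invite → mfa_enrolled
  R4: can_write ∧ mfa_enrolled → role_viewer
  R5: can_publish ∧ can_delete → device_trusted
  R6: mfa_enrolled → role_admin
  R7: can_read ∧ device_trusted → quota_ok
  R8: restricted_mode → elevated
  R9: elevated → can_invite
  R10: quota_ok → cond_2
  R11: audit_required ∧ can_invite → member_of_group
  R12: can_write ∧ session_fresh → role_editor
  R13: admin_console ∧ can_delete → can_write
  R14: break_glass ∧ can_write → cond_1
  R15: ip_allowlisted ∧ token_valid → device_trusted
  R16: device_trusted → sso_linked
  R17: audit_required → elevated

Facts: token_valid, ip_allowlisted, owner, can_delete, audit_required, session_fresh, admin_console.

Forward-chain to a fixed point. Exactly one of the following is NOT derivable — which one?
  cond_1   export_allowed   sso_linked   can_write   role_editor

[1] R1 [admin_console → export_allowed]; R13 [admin_console ∧ can_delete → can_write]; R15 [ip_allowlisted ∧ token_valid → device_trusted]; R17 [audit_required → elevated]. ⇒ new: export_allowed, can_write, device_trusted, elevated.
[2] R9 [elevated → can_invite]; R12 [can_write ∧ session_fresh → role_editor]; R16 [device_trusted → sso_linked]. ⇒ new: can_invite, role_editor, sso_linked.
[3] R3 [role_editor ∧ can_invite → mfa_enrolled]; R11 [audit_required ∧ can_invite → member_of_group]. ⇒ new: mfa_enrolled, member_of_group.
[4] R2 [mfa_enrolled → can_read]; R4 [can_write ∧ mfa_enrolled → role_viewer]; R6 [mfa_enrolled → role_admin]. ⇒ new: can_read, role_viewer, role_admin.
[5] R7 [can_read ∧ device_trusted → quota_ok]. ⇒ new: quota_ok.
[6] R10 [quota_ok → cond_2]. ⇒ new: cond_2.
Derived: export_allowed (round 1), sso_linked (round 2), can_write (round 1), role_editor (round 2). cond_1 never appears in any round.

cond_1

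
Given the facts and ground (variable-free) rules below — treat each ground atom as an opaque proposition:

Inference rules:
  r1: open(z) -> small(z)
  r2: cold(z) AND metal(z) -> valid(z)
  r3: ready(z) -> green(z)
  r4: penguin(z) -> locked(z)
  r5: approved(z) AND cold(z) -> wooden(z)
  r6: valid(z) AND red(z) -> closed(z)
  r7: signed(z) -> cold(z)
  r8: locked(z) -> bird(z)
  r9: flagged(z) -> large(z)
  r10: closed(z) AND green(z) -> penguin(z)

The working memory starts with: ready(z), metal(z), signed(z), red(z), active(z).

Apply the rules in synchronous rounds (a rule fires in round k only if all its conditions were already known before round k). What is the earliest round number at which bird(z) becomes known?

Round 1: r3 [ready(z) -> green(z)]; r7 [signed(z) -> cold(z)]. Adds green(z), cold(z).
Round 2: r2 [cold(z) AND metal(z) -> valid(z)]. Adds valid(z).
Round 3: r6 [valid(z) AND red(z) -> closed(z)]. Adds closed(z).
Round 4: r10 [closed(z) AND green(z) -> penguin(z)]. Adds penguin(z).
Round 5: r4 [penguin(z) -> locked(z)]. Adds locked(z).
Round 6: r8 [locked(z) -> bird(z)]. Adds bird(z).
bird(z) first appears in round 6.

6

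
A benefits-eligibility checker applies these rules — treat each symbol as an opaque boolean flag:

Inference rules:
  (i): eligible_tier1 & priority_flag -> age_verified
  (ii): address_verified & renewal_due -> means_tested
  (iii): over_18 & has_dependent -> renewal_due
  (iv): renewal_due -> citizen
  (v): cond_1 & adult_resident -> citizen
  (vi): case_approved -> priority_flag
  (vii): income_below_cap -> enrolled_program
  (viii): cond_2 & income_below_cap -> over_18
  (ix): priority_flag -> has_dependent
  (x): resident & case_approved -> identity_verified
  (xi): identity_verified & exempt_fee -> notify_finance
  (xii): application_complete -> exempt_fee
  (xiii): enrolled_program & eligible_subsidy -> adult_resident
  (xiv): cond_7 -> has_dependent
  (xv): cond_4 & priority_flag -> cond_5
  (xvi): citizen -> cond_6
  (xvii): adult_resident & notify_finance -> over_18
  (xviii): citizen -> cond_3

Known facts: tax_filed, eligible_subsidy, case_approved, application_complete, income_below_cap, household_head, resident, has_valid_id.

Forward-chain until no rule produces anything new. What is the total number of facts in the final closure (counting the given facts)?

20

Round 1 — (vi), (vii), (x), (xii), derive priority_flag, enrolled_program, identity_verified, exempt_fee.
Round 2 — (ix), (xi), (xiii), derive has_dependent, notify_finance, adult_resident.
Round 3 — (xvii), derive over_18.
Round 4 — (iii), derive renewal_due.
Round 5 — (iv), derive citizen.
Round 6 — (xvi), (xviii), derive cond_6, cond_3.
Closure: {adult_resident, application_complete, case_approved, citizen, cond_3, cond_6, eligible_subsidy, enrolled_program, exempt_fee, has_dependent, has_valid_id, household_head, identity_verified, income_below_cap, notify_finance, over_18, priority_flag, renewal_due, resident, tax_filed} — 20 facts.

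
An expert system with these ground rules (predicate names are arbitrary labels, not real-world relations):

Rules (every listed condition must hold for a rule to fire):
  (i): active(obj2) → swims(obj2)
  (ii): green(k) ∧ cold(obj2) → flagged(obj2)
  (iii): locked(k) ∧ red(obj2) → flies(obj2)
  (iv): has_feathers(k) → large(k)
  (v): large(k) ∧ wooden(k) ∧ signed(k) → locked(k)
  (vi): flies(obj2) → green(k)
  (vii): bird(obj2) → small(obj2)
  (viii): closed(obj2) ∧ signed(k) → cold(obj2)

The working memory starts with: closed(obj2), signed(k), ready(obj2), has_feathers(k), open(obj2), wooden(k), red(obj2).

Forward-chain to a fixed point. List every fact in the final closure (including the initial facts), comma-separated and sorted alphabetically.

Round 1: (iv) [has_feathers(k) → large(k)]; (viii) [closed(obj2) ∧ signed(k) → cold(obj2)]. Adds large(k), cold(obj2).
Round 2: (v) [large(k) ∧ wooden(k) ∧ signed(k) → locked(k)]. Adds locked(k).
Round 3: (iii) [locked(k) ∧ red(obj2) → flies(obj2)]. Adds flies(obj2).
Round 4: (vi) [flies(obj2) → green(k)]. Adds green(k).
Round 5: (ii) [green(k) ∧ cold(obj2) → flagged(obj2)]. Adds flagged(obj2).

closed(obj2), cold(obj2), flagged(obj2), flies(obj2), green(k), has_feathers(k), large(k), locked(k), open(obj2), ready(obj2), red(obj2), signed(k), wooden(k)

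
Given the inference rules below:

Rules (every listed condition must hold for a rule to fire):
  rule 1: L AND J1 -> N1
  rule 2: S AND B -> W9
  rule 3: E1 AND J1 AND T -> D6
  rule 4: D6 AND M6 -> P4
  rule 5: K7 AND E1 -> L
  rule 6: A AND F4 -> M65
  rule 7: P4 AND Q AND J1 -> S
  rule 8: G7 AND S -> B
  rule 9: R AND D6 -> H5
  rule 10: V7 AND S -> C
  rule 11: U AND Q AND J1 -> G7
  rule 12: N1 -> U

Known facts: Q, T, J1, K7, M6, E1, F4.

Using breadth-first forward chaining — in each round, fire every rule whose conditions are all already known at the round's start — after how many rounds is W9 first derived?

Round 1 — rule 3, rule 5, derive D6, L.
Round 2 — rule 1, rule 4, derive N1, P4.
Round 3 — rule 7, rule 12, derive S, U.
Round 4 — rule 11, derive G7.
Round 5 — rule 8, derive B.
Round 6 — rule 2, derive W9.
W9 first appears in round 6.

6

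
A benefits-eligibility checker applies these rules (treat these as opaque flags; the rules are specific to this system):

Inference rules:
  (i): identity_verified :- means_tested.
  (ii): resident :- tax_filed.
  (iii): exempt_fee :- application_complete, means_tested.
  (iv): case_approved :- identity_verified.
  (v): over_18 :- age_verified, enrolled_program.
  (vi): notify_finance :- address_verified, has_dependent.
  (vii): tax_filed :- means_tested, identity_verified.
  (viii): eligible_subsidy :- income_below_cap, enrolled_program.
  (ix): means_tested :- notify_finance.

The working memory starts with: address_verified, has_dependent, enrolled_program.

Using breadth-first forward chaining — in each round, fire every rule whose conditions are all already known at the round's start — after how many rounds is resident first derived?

5

Round 1 — (vi), derive notify_finance.
Round 2 — (ix), derive means_tested.
Round 3 — (i), derive identity_verified.
Round 4 — (iv), (vii), derive case_approved, tax_filed.
Round 5 — (ii), derive resident.
resident first appears in round 5.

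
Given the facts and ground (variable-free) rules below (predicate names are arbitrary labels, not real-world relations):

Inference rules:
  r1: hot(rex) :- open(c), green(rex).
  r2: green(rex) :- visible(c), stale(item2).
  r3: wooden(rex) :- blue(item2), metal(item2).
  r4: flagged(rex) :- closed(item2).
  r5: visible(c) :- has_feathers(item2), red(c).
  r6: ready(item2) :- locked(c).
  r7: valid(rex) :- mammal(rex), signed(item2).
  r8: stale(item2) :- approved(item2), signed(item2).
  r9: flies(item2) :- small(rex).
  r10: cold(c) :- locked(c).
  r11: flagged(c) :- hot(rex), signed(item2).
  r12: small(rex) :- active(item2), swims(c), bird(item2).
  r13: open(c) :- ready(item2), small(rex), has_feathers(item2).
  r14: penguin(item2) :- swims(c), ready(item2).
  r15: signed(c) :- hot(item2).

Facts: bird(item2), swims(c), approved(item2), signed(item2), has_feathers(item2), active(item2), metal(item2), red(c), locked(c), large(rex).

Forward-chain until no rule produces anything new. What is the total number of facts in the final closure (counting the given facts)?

21

Round 1: r5 [visible(c) :- has_feathers(item2), red(c).]; r6 [ready(item2) :- locked(c).]; r8 [stale(item2) :- approved(item2), signed(item2).]; r10 [cold(c) :- locked(c).]; r12 [small(rex) :- active(item2), swims(c), bird(item2).]. Adds visible(c), ready(item2), stale(item2), cold(c), small(rex).
Round 2: r2 [green(rex) :- visible(c), stale(item2).]; r9 [flies(item2) :- small(rex).]; r13 [open(c) :- ready(item2), small(rex), has_feathers(item2).]; r14 [penguin(item2) :- swims(c), ready(item2).]. Adds green(rex), flies(item2), open(c), penguin(item2).
Round 3: r1 [hot(rex) :- open(c), green(rex).]. Adds hot(rex).
Round 4: r11 [flagged(c) :- hot(rex), signed(item2).]. Adds flagged(c).
Closure: {active(item2), approved(item2), bird(item2), cold(c), flagged(c), flies(item2), green(rex), has_feathers(item2), hot(rex), large(rex), locked(c), metal(item2), open(c), penguin(item2), ready(item2), red(c), signed(item2), small(rex), stale(item2), swims(c), visible(c)} — 21 facts.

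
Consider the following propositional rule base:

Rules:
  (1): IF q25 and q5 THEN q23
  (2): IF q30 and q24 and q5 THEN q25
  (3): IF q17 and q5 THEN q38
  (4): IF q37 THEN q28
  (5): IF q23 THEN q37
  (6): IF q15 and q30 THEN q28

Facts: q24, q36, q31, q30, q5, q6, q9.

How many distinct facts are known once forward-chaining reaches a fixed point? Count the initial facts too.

11

Round 1: (2) [IF q30 and q24 and q5 THEN q25]. New: q25.
Round 2: (1) [IF q25 and q5 THEN q23]. New: q23.
Round 3: (5) [IF q23 THEN q37]. New: q37.
Round 4: (4) [IF q37 THEN q28]. New: q28.
Closure: {q23, q24, q25, q28, q30, q31, q36, q37, q5, q6, q9} — 11 facts.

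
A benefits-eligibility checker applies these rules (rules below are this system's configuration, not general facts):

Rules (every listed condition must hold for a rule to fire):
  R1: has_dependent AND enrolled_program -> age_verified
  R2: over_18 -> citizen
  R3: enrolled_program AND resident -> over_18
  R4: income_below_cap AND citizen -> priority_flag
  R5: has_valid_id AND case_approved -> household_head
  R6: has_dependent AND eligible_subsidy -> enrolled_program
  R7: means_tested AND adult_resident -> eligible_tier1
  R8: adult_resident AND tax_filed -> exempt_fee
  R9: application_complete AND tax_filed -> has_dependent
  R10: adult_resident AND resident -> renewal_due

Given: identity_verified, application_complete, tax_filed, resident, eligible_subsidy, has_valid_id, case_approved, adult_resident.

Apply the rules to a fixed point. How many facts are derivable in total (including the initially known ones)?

Round 1: R5 [has_valid_id AND case_approved -> household_head]; R8 [adult_resident AND tax_filed -> exempt_fee]; R9 [application_complete AND tax_filed -> has_dependent]; R10 [adult_resident AND resident -> renewal_due]. Adds household_head, exempt_fee, has_dependent, renewal_due.
Round 2: R6 [has_dependent AND eligible_subsidy -> enrolled_program]. Adds enrolled_program.
Round 3: R1 [has_dependent AND enrolled_program -> age_verified]; R3 [enrolled_program AND resident -> over_18]. Adds age_verified, over_18.
Round 4: R2 [over_18 -> citizen]. Adds citizen.
Closure: {adult_resident, age_verified, application_complete, case_approved, citizen, eligible_subsidy, enrolled_program, exempt_fee, has_dependent, has_valid_id, household_head, identity_verified, over_18, renewal_due, resident, tax_filed} — 16 facts.

16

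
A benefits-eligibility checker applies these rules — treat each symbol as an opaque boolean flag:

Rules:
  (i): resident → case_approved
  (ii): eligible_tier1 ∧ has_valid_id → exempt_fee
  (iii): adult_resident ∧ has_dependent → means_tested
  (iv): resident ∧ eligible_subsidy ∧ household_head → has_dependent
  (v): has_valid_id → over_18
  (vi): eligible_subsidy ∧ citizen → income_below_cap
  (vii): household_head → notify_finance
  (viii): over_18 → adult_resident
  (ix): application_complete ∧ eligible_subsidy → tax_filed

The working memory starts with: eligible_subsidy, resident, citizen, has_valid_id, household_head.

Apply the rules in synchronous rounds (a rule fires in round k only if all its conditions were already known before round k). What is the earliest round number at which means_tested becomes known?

[1] (i) [resident → case_approved]; (iv) [resident ∧ eligible_subsidy ∧ household_head → has_dependent]; (v) [has_valid_id → over_18]; (vi) [eligible_subsidy ∧ citizen → income_below_cap]; (vii) [household_head → notify_finance]. ⇒ new: case_approved, has_dependent, over_18, income_below_cap, notify_finance.
[2] (viii) [over_18 → adult_resident]. ⇒ new: adult_resident.
[3] (iii) [adult_resident ∧ has_dependent → means_tested]. ⇒ new: means_tested.
means_tested first appears in round 3.

3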